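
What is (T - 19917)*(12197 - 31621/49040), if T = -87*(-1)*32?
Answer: -10247405934447/49040 ≈ -2.0896e+8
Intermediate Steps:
T = 2784 (T = -29*(-3)*32 = 87*32 = 2784)
(T - 19917)*(12197 - 31621/49040) = (2784 - 19917)*(12197 - 31621/49040) = -17133*(12197 - 31621*1/49040) = -17133*(12197 - 31621/49040) = -17133*598109259/49040 = -10247405934447/49040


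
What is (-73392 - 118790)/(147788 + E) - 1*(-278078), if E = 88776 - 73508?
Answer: 22671047093/81528 ≈ 2.7808e+5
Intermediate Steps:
E = 15268
(-73392 - 118790)/(147788 + E) - 1*(-278078) = (-73392 - 118790)/(147788 + 15268) - 1*(-278078) = -192182/163056 + 278078 = -192182*1/163056 + 278078 = -96091/81528 + 278078 = 22671047093/81528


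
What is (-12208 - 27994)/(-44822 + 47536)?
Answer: -20101/1357 ≈ -14.813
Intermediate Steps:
(-12208 - 27994)/(-44822 + 47536) = -40202/2714 = -40202*1/2714 = -20101/1357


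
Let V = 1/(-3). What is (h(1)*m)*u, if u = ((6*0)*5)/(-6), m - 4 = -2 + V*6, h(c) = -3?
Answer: 0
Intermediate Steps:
V = -⅓ (V = 1*(-⅓) = -⅓ ≈ -0.33333)
m = 0 (m = 4 + (-2 - ⅓*6) = 4 + (-2 - 2) = 4 - 4 = 0)
u = 0 (u = (0*5)*(-⅙) = 0*(-⅙) = 0)
(h(1)*m)*u = -3*0*0 = 0*0 = 0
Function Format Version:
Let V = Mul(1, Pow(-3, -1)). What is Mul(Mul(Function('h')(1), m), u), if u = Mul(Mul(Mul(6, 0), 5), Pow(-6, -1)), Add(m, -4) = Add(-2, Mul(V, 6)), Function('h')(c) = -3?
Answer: 0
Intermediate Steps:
V = Rational(-1, 3) (V = Mul(1, Rational(-1, 3)) = Rational(-1, 3) ≈ -0.33333)
m = 0 (m = Add(4, Add(-2, Mul(Rational(-1, 3), 6))) = Add(4, Add(-2, -2)) = Add(4, -4) = 0)
u = 0 (u = Mul(Mul(0, 5), Rational(-1, 6)) = Mul(0, Rational(-1, 6)) = 0)
Mul(Mul(Function('h')(1), m), u) = Mul(Mul(-3, 0), 0) = Mul(0, 0) = 0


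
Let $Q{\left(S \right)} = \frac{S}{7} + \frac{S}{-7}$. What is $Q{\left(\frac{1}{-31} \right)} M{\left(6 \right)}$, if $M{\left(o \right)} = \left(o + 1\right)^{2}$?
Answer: $0$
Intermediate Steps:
$Q{\left(S \right)} = 0$ ($Q{\left(S \right)} = S \frac{1}{7} + S \left(- \frac{1}{7}\right) = \frac{S}{7} - \frac{S}{7} = 0$)
$M{\left(o \right)} = \left(1 + o\right)^{2}$
$Q{\left(\frac{1}{-31} \right)} M{\left(6 \right)} = 0 \left(1 + 6\right)^{2} = 0 \cdot 7^{2} = 0 \cdot 49 = 0$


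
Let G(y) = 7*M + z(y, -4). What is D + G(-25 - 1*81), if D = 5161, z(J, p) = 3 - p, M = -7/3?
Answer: 15455/3 ≈ 5151.7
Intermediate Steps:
M = -7/3 (M = -7*1/3 = -7/3 ≈ -2.3333)
G(y) = -28/3 (G(y) = 7*(-7/3) + (3 - 1*(-4)) = -49/3 + (3 + 4) = -49/3 + 7 = -28/3)
D + G(-25 - 1*81) = 5161 - 28/3 = 15455/3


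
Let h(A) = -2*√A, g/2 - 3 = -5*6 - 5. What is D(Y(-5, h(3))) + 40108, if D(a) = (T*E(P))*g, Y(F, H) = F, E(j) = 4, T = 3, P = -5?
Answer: 39340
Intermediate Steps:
g = -64 (g = 6 + 2*(-5*6 - 5) = 6 + 2*(-30 - 5) = 6 + 2*(-35) = 6 - 70 = -64)
D(a) = -768 (D(a) = (3*4)*(-64) = 12*(-64) = -768)
D(Y(-5, h(3))) + 40108 = -768 + 40108 = 39340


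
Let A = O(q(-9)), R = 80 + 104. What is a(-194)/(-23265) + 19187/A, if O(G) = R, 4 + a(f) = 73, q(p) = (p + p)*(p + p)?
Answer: 148790953/1426920 ≈ 104.27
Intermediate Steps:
q(p) = 4*p² (q(p) = (2*p)*(2*p) = 4*p²)
R = 184
a(f) = 69 (a(f) = -4 + 73 = 69)
O(G) = 184
A = 184
a(-194)/(-23265) + 19187/A = 69/(-23265) + 19187/184 = 69*(-1/23265) + 19187*(1/184) = -23/7755 + 19187/184 = 148790953/1426920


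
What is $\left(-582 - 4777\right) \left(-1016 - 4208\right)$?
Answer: $27995416$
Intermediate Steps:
$\left(-582 - 4777\right) \left(-1016 - 4208\right) = \left(-5359\right) \left(-5224\right) = 27995416$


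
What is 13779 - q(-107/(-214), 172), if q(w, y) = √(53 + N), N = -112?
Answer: 13779 - I*√59 ≈ 13779.0 - 7.6811*I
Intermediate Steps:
q(w, y) = I*√59 (q(w, y) = √(53 - 112) = √(-59) = I*√59)
13779 - q(-107/(-214), 172) = 13779 - I*√59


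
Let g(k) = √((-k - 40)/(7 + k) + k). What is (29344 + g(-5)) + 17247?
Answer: 46591 + 3*I*√10/2 ≈ 46591.0 + 4.7434*I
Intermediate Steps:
g(k) = √(k + (-40 - k)/(7 + k)) (g(k) = √((-40 - k)/(7 + k) + k) = √(k + (-40 - k)/(7 + k)))
(29344 + g(-5)) + 17247 = (29344 + √((-40 - 1*(-5) - 5*(7 - 5))/(7 - 5))) + 17247 = (29344 + √((-40 + 5 - 5*2)/2)) + 17247 = (29344 + √((-40 + 5 - 10)/2)) + 17247 = (29344 + √((½)*(-45))) + 17247 = (29344 + √(-45/2)) + 17247 = (29344 + 3*I*√10/2) + 17247 = 46591 + 3*I*√10/2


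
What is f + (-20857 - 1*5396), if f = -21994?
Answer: -48247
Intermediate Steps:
f + (-20857 - 1*5396) = -21994 + (-20857 - 1*5396) = -21994 + (-20857 - 5396) = -21994 - 26253 = -48247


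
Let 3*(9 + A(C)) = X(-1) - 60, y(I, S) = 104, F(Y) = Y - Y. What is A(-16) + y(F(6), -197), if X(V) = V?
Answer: 224/3 ≈ 74.667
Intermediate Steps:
F(Y) = 0
A(C) = -88/3 (A(C) = -9 + (-1 - 60)/3 = -9 + (⅓)*(-61) = -9 - 61/3 = -88/3)
A(-16) + y(F(6), -197) = -88/3 + 104 = 224/3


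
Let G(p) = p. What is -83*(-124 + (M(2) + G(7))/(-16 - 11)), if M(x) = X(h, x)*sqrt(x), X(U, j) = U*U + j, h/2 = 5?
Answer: 278465/27 + 2822*sqrt(2)/9 ≈ 10757.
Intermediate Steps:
h = 10 (h = 2*5 = 10)
X(U, j) = j + U**2 (X(U, j) = U**2 + j = j + U**2)
M(x) = sqrt(x)*(100 + x) (M(x) = (x + 10**2)*sqrt(x) = (x + 100)*sqrt(x) = (100 + x)*sqrt(x) = sqrt(x)*(100 + x))
-83*(-124 + (M(2) + G(7))/(-16 - 11)) = -83*(-124 + (sqrt(2)*(100 + 2) + 7)/(-16 - 11)) = -83*(-124 + (sqrt(2)*102 + 7)/(-27)) = -83*(-124 + (102*sqrt(2) + 7)*(-1/27)) = -83*(-124 + (7 + 102*sqrt(2))*(-1/27)) = -83*(-124 + (-7/27 - 34*sqrt(2)/9)) = -83*(-3355/27 - 34*sqrt(2)/9) = 278465/27 + 2822*sqrt(2)/9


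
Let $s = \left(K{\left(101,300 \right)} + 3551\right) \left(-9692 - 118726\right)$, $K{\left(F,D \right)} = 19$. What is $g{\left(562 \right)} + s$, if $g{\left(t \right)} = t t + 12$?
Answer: $-458136404$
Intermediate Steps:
$g{\left(t \right)} = 12 + t^{2}$ ($g{\left(t \right)} = t^{2} + 12 = 12 + t^{2}$)
$s = -458452260$ ($s = \left(19 + 3551\right) \left(-9692 - 118726\right) = 3570 \left(-128418\right) = -458452260$)
$g{\left(562 \right)} + s = \left(12 + 562^{2}\right) - 458452260 = \left(12 + 315844\right) - 458452260 = 315856 - 458452260 = -458136404$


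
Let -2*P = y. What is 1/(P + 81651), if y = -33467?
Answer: 2/196769 ≈ 1.0164e-5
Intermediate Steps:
P = 33467/2 (P = -½*(-33467) = 33467/2 ≈ 16734.)
1/(P + 81651) = 1/(33467/2 + 81651) = 1/(196769/2) = 2/196769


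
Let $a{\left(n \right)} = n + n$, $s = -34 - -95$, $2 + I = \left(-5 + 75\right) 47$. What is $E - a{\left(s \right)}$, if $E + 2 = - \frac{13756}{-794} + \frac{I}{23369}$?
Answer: $- \frac{988371814}{9277493} \approx -106.53$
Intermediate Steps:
$I = 3288$ ($I = -2 + \left(-5 + 75\right) 47 = -2 + 70 \cdot 47 = -2 + 3290 = 3288$)
$s = 61$ ($s = -34 + 95 = 61$)
$a{\left(n \right)} = 2 n$
$E = \frac{143482332}{9277493}$ ($E = -2 + \left(- \frac{13756}{-794} + \frac{3288}{23369}\right) = -2 + \left(\left(-13756\right) \left(- \frac{1}{794}\right) + 3288 \cdot \frac{1}{23369}\right) = -2 + \left(\frac{6878}{397} + \frac{3288}{23369}\right) = -2 + \frac{162037318}{9277493} = \frac{143482332}{9277493} \approx 15.466$)
$E - a{\left(s \right)} = \frac{143482332}{9277493} - 2 \cdot 61 = \frac{143482332}{9277493} - 122 = - \frac{988371814}{9277493}$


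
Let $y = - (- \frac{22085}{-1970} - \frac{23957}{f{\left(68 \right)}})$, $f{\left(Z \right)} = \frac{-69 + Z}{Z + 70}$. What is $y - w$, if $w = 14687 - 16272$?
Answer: $- \frac{1301969931}{394} \approx -3.3045 \cdot 10^{6}$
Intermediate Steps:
$f{\left(Z \right)} = \frac{-69 + Z}{70 + Z}$
$y = - \frac{1302594421}{394}$ ($y = - (- \frac{22085}{-1970} - \frac{23957}{\frac{1}{70 + 68} \left(-69 + 68\right)}) = - (\left(-22085\right) \left(- \frac{1}{1970}\right) - \frac{23957}{\frac{1}{138} \left(-1\right)}) = - (\frac{4417}{394} - \frac{23957}{\frac{1}{138} \left(-1\right)}) = - (\frac{4417}{394} - \frac{23957}{- \frac{1}{138}}) = - (\frac{4417}{394} - -3306066) = - (\frac{4417}{394} + 3306066) = \left(-1\right) \frac{1302594421}{394} = - \frac{1302594421}{394} \approx -3.3061 \cdot 10^{6}$)
$w = -1585$ ($w = 14687 - 16272 = -1585$)
$y - w = - \frac{1302594421}{394} - -1585 = - \frac{1302594421}{394} + 1585 = - \frac{1301969931}{394}$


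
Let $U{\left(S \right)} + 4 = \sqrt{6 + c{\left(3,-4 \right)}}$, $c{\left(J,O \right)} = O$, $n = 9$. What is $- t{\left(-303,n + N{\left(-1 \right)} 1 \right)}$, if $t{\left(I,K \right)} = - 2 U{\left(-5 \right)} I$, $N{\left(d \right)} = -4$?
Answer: $2424 - 606 \sqrt{2} \approx 1567.0$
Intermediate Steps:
$U{\left(S \right)} = -4 + \sqrt{2}$ ($U{\left(S \right)} = -4 + \sqrt{6 - 4} = -4 + \sqrt{2}$)
$t{\left(I,K \right)} = I \left(8 - 2 \sqrt{2}\right)$ ($t{\left(I,K \right)} = - 2 \left(-4 + \sqrt{2}\right) I = \left(8 - 2 \sqrt{2}\right) I = I \left(8 - 2 \sqrt{2}\right)$)
$- t{\left(-303,n + N{\left(-1 \right)} 1 \right)} = - 2 \left(-303\right) \left(4 - \sqrt{2}\right) = - (-2424 + 606 \sqrt{2}) = 2424 - 606 \sqrt{2}$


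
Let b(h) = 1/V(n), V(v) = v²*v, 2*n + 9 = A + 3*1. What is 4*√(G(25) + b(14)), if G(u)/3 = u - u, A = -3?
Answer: 8*I*√2/27 ≈ 0.41903*I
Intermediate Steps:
G(u) = 0 (G(u) = 3*(u - u) = 3*0 = 0)
n = -9/2 (n = -9/2 + (-3 + 3*1)/2 = -9/2 + (-3 + 3)/2 = -9/2 + (½)*0 = -9/2 + 0 = -9/2 ≈ -4.5000)
V(v) = v³
b(h) = -8/729 (b(h) = 1/((-9/2)³) = 1/(-729/8) = -8/729)
4*√(G(25) + b(14)) = 4*√(0 - 8/729) = 4*√(-8/729) = 4*(2*I*√2/27) = 8*I*√2/27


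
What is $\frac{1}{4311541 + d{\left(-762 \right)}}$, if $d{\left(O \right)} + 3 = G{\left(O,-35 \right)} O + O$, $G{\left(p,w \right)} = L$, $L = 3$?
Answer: $\frac{1}{4308490} \approx 2.321 \cdot 10^{-7}$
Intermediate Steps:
$G{\left(p,w \right)} = 3$
$d{\left(O \right)} = -3 + 4 O$ ($d{\left(O \right)} = -3 + \left(3 O + O\right) = -3 + 4 O$)
$\frac{1}{4311541 + d{\left(-762 \right)}} = \frac{1}{4311541 + \left(-3 + 4 \left(-762\right)\right)} = \frac{1}{4311541 - 3051} = \frac{1}{4308490}$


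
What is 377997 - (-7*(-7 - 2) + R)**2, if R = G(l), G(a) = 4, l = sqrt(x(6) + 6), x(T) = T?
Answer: 373508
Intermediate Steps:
l = 2*sqrt(3) (l = sqrt(6 + 6) = sqrt(12) = 2*sqrt(3) ≈ 3.4641)
R = 4
377997 - (-7*(-7 - 2) + R)**2 = 377997 - (-7*(-7 - 2) + 4)**2 = 377997 - (-7*(-9) + 4)**2 = 377997 - (63 + 4)**2 = 377997 - 1*67**2 = 377997 - 1*4489 = 377997 - 4489 = 373508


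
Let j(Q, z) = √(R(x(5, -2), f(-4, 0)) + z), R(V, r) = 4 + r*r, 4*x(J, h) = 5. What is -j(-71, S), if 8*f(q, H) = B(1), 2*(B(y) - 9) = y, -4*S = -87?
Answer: -√6953/16 ≈ -5.2115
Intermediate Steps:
S = 87/4 (S = -¼*(-87) = 87/4 ≈ 21.750)
B(y) = 9 + y/2
f(q, H) = 19/16 (f(q, H) = (9 + (½)*1)/8 = (9 + ½)/8 = (⅛)*(19/2) = 19/16)
x(J, h) = 5/4 (x(J, h) = (¼)*5 = 5/4)
R(V, r) = 4 + r²
j(Q, z) = √(1385/256 + z) (j(Q, z) = √((4 + (19/16)²) + z) = √((4 + 361/256) + z) = √(1385/256 + z))
-j(-71, S) = -√(1385 + 256*(87/4))/16 = -√(1385 + 5568)/16 = -√6953/16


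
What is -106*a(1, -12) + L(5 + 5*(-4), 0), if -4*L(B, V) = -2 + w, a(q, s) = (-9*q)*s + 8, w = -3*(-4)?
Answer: -24597/2 ≈ -12299.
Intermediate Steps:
w = 12
a(q, s) = 8 - 9*q*s (a(q, s) = -9*q*s + 8 = 8 - 9*q*s)
L(B, V) = -5/2 (L(B, V) = -(-2 + 12)/4 = -¼*10 = -5/2)
-106*a(1, -12) + L(5 + 5*(-4), 0) = -106*(8 - 9*1*(-12)) - 5/2 = -106*(8 + 108) - 5/2 = -106*116 - 5/2 = -12296 - 5/2 = -24597/2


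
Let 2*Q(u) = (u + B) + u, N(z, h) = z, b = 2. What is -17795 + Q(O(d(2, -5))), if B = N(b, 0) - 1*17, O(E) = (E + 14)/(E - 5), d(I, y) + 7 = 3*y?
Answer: -961319/54 ≈ -17802.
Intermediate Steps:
d(I, y) = -7 + 3*y
O(E) = (14 + E)/(-5 + E)
B = -15 (B = 2 - 1*17 = 2 - 17 = -15)
Q(u) = -15/2 + u (Q(u) = ((u - 15) + u)/2 = ((-15 + u) + u)/2 = (-15 + 2*u)/2 = -15/2 + u)
-17795 + Q(O(d(2, -5))) = -17795 + (-15/2 + (14 + (-7 + 3*(-5)))/(-5 + (-7 + 3*(-5)))) = -17795 + (-15/2 + (14 + (-7 - 15))/(-5 + (-7 - 15))) = -17795 + (-15/2 + (14 - 22)/(-5 - 22)) = -17795 + (-15/2 - 8/(-27)) = -17795 + (-15/2 - 1/27*(-8)) = -17795 + (-15/2 + 8/27) = -17795 - 389/54 = -961319/54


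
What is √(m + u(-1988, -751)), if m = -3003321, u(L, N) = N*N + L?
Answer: 2*I*√610327 ≈ 1562.5*I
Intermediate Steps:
u(L, N) = L + N² (u(L, N) = N² + L = L + N²)
√(m + u(-1988, -751)) = √(-3003321 + (-1988 + (-751)²)) = √(-3003321 + (-1988 + 564001)) = √(-3003321 + 562013) = √(-2441308) = 2*I*√610327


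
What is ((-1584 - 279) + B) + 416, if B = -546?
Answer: -1993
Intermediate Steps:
((-1584 - 279) + B) + 416 = ((-1584 - 279) - 546) + 416 = (-1863 - 546) + 416 = -2409 + 416 = -1993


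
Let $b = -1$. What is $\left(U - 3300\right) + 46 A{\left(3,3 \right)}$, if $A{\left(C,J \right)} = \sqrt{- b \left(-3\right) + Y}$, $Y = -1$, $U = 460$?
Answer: $-2840 + 92 i \approx -2840.0 + 92.0 i$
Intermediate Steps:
$A{\left(C,J \right)} = 2 i$ ($A{\left(C,J \right)} = \sqrt{\left(-1\right) \left(-1\right) \left(-3\right) - 1} = \sqrt{1 \left(-3\right) - 1} = \sqrt{-3 - 1} = \sqrt{-4} = 2 i$)
$\left(U - 3300\right) + 46 A{\left(3,3 \right)} = \left(460 - 3300\right) + 46 \cdot 2 i = -2840 + 92 i$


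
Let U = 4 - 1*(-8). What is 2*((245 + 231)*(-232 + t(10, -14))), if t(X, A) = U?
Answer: -209440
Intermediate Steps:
U = 12 (U = 4 + 8 = 12)
t(X, A) = 12
2*((245 + 231)*(-232 + t(10, -14))) = 2*((245 + 231)*(-232 + 12)) = 2*(476*(-220)) = 2*(-104720) = -209440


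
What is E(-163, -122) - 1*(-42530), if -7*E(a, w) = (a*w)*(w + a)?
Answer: 5965220/7 ≈ 8.5217e+5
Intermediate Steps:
E(a, w) = -a*w*(a + w)/7 (E(a, w) = -a*w*(w + a)/7 = -a*w*(a + w)/7)
E(-163, -122) - 1*(-42530) = -⅐*(-163)*(-122)*(-163 - 122) - 1*(-42530) = -⅐*(-163)*(-122)*(-285) + 42530 = 5667510/7 + 42530 = 5965220/7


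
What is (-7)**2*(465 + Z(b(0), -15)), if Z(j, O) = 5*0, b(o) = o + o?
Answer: 22785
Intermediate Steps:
b(o) = 2*o
Z(j, O) = 0
(-7)**2*(465 + Z(b(0), -15)) = (-7)**2*(465 + 0) = 49*465 = 22785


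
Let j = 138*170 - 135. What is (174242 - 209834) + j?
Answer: -12267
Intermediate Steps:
j = 23325 (j = 23460 - 135 = 23325)
(174242 - 209834) + j = (174242 - 209834) + 23325 = -35592 + 23325 = -12267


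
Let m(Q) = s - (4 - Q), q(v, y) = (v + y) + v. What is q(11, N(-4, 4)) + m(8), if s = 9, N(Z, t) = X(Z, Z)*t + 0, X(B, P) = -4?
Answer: 19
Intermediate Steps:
N(Z, t) = -4*t (N(Z, t) = -4*t + 0 = -4*t)
q(v, y) = y + 2*v
m(Q) = 5 + Q (m(Q) = 9 - (4 - Q) = 9 + (-4 + Q) = 5 + Q)
q(11, N(-4, 4)) + m(8) = (-4*4 + 2*11) + (5 + 8) = (-16 + 22) + 13 = 6 + 13 = 19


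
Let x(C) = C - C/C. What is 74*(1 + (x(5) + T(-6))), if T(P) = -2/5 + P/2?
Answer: 592/5 ≈ 118.40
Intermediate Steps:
T(P) = -2/5 + P/2 (T(P) = -2*1/5 + P*(1/2) = -2/5 + P/2)
x(C) = -1 + C (x(C) = C - 1*1 = C - 1 = -1 + C)
74*(1 + (x(5) + T(-6))) = 74*(1 + ((-1 + 5) + (-2/5 + (1/2)*(-6)))) = 74*(1 + (4 + (-2/5 - 3))) = 74*(1 + (4 - 17/5)) = 74*(1 + 3/5) = 74*(8/5) = 592/5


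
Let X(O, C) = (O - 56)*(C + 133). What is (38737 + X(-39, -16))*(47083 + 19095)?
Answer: 1827968716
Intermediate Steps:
X(O, C) = (-56 + O)*(133 + C)
(38737 + X(-39, -16))*(47083 + 19095) = (38737 + (-7448 - 56*(-16) + 133*(-39) - 16*(-39)))*(47083 + 19095) = (38737 + (-7448 + 896 - 5187 + 624))*66178 = (38737 - 11115)*66178 = 27622*66178 = 1827968716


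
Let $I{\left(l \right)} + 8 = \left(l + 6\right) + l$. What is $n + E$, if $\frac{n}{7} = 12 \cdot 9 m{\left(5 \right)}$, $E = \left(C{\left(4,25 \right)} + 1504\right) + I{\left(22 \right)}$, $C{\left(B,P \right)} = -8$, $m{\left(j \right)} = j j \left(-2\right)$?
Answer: $-36262$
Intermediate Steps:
$m{\left(j \right)} = - 2 j^{2}$ ($m{\left(j \right)} = j^{2} \left(-2\right) = - 2 j^{2}$)
$I{\left(l \right)} = -2 + 2 l$ ($I{\left(l \right)} = -8 + \left(\left(l + 6\right) + l\right) = -8 + \left(\left(6 + l\right) + l\right) = -8 + \left(6 + 2 l\right) = -2 + 2 l$)
$E = 1538$ ($E = \left(-8 + 1504\right) + \left(-2 + 2 \cdot 22\right) = 1496 + \left(-2 + 44\right) = 1496 + 42 = 1538$)
$n = -37800$ ($n = 7 \cdot 12 \cdot 9 \left(- 2 \cdot 5^{2}\right) = 7 \cdot 108 \left(\left(-2\right) 25\right) = 7 \cdot 108 \left(-50\right) = 7 \left(-5400\right) = -37800$)
$n + E = -37800 + 1538 = -36262$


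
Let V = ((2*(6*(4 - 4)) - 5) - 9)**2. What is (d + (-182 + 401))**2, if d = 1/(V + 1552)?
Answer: 146545792969/3055504 ≈ 47961.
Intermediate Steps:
V = 196 (V = ((2*(6*0) - 5) - 9)**2 = ((2*0 - 5) - 9)**2 = ((0 - 5) - 9)**2 = (-5 - 9)**2 = (-14)**2 = 196)
d = 1/1748 (d = 1/(196 + 1552) = 1/1748 ≈ 0.00057208)
(d + (-182 + 401))**2 = (1/1748 + (-182 + 401))**2 = (1/1748 + 219)**2 = (382813/1748)**2 = 146545792969/3055504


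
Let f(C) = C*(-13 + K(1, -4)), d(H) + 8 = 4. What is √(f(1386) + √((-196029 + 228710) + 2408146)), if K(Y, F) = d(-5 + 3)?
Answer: √(-23562 + 3*√271203) ≈ 148.32*I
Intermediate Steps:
d(H) = -4 (d(H) = -8 + 4 = -4)
K(Y, F) = -4
f(C) = -17*C (f(C) = C*(-13 - 4) = C*(-17) = -17*C)
√(f(1386) + √((-196029 + 228710) + 2408146)) = √(-17*1386 + √((-196029 + 228710) + 2408146)) = √(-23562 + √(32681 + 2408146)) = √(-23562 + √2440827) = √(-23562 + 3*√271203)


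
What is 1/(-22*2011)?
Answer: -1/44242 ≈ -2.2603e-5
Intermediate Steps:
1/(-22*2011) = 1/(-44242) = -1/44242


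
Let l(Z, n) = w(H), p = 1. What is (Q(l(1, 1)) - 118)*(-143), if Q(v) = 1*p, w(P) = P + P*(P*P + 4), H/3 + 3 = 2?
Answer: 16731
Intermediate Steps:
H = -3 (H = -9 + 3*2 = -9 + 6 = -3)
w(P) = P + P*(4 + P²) (w(P) = P + P*(P² + 4) = P + P*(4 + P²))
l(Z, n) = -42 (l(Z, n) = -3*(5 + (-3)²) = -3*(5 + 9) = -3*14 = -42)
Q(v) = 1 (Q(v) = 1*1 = 1)
(Q(l(1, 1)) - 118)*(-143) = (1 - 118)*(-143) = -117*(-143) = 16731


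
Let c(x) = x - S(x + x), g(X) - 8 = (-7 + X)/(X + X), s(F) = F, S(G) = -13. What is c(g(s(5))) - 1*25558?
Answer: -127686/5 ≈ -25537.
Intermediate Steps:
g(X) = 8 + (-7 + X)/(2*X) (g(X) = 8 + (-7 + X)/(X + X) = 8 + (-7 + X)/((2*X)) = 8 + (-7 + X)*(1/(2*X)) = 8 + (-7 + X)/(2*X))
c(x) = 13 + x (c(x) = x - 1*(-13) = x + 13 = 13 + x)
c(g(s(5))) - 1*25558 = (13 + (½)*(-7 + 17*5)/5) - 1*25558 = (13 + (½)*(⅕)*(-7 + 85)) - 25558 = (13 + (½)*(⅕)*78) - 25558 = (13 + 39/5) - 25558 = 104/5 - 25558 = -127686/5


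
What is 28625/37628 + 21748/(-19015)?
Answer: -274029369/715496420 ≈ -0.38299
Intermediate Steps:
28625/37628 + 21748/(-19015) = 28625*(1/37628) + 21748*(-1/19015) = 28625/37628 - 21748/19015 = -274029369/715496420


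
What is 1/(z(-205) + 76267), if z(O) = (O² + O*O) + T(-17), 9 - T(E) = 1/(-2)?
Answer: 2/320653 ≈ 6.2373e-6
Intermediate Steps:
T(E) = 19/2 (T(E) = 9 - 1/(-2) = 9 - 1*(-½) = 9 + ½ = 19/2)
z(O) = 19/2 + 2*O² (z(O) = (O² + O*O) + 19/2 = (O² + O²) + 19/2 = 2*O² + 19/2 = 19/2 + 2*O²)
1/(z(-205) + 76267) = 1/((19/2 + 2*(-205)²) + 76267) = 1/((19/2 + 2*42025) + 76267) = 1/((19/2 + 84050) + 76267) = 1/(168119/2 + 76267) = 1/(320653/2) = 2/320653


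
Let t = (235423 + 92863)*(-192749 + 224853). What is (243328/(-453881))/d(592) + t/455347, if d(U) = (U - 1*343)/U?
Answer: 1191047117955804464/51461664575043 ≈ 23144.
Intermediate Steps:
t = 10539293744 (t = 328286*32104 = 10539293744)
d(U) = (-343 + U)/U (d(U) = (U - 343)/U = (-343 + U)/U)
(243328/(-453881))/d(592) + t/455347 = (243328/(-453881))/(((-343 + 592)/592)) + 10539293744/455347 = (243328*(-1/453881))/(((1/592)*249)) + 10539293744*(1/455347) = -243328/(453881*249/592) + 10539293744/455347 = -243328/453881*592/249 + 10539293744/455347 = -144050176/113016369 + 10539293744/455347 = 1191047117955804464/51461664575043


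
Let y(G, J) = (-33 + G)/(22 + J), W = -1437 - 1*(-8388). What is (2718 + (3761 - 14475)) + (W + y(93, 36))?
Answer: -30275/29 ≈ -1044.0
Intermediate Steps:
W = 6951 (W = -1437 + 8388 = 6951)
y(G, J) = (-33 + G)/(22 + J)
(2718 + (3761 - 14475)) + (W + y(93, 36)) = (2718 + (3761 - 14475)) + (6951 + (-33 + 93)/(22 + 36)) = (2718 - 10714) + (6951 + 60/58) = -7996 + (6951 + (1/58)*60) = -7996 + (6951 + 30/29) = -7996 + 201609/29 = -30275/29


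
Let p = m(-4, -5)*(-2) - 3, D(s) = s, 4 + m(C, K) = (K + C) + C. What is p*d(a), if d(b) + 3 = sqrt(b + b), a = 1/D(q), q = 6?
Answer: -93 + 31*sqrt(3)/3 ≈ -75.102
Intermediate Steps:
m(C, K) = -4 + K + 2*C (m(C, K) = -4 + ((K + C) + C) = -4 + ((C + K) + C) = -4 + (K + 2*C) = -4 + K + 2*C)
a = 1/6 ≈ 0.16667
d(b) = -3 + sqrt(2)*sqrt(b) (d(b) = -3 + sqrt(b + b) = -3 + sqrt(2*b) = -3 + sqrt(2)*sqrt(b))
p = 31 (p = (-4 - 5 + 2*(-4))*(-2) - 3 = (-4 - 5 - 8)*(-2) - 3 = -17*(-2) - 3 = 34 - 3 = 31)
p*d(a) = 31*(-3 + sqrt(2)*sqrt(1/6)) = 31*(-3 + sqrt(2)*(sqrt(6)/6)) = 31*(-3 + sqrt(3)/3) = -93 + 31*sqrt(3)/3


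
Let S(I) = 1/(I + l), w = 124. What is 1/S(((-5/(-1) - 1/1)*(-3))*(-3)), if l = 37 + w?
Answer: 197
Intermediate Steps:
l = 161 (l = 37 + 124 = 161)
S(I) = 1/(161 + I) (S(I) = 1/(I + 161) = 1/(161 + I))
1/S(((-5/(-1) - 1/1)*(-3))*(-3)) = 1/(1/(161 + ((-5/(-1) - 1/1)*(-3))*(-3))) = 1/(1/(161 + ((-5*(-1) - 1*1)*(-3))*(-3))) = 1/(1/(161 + ((5 - 1)*(-3))*(-3))) = 1/(1/(161 + (4*(-3))*(-3))) = 1/(1/(161 - 12*(-3))) = 1/(1/(161 + 36)) = 1/(1/197) = 197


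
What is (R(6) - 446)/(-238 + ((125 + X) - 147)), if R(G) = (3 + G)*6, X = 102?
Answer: 196/79 ≈ 2.4810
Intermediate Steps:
R(G) = 18 + 6*G
(R(6) - 446)/(-238 + ((125 + X) - 147)) = ((18 + 6*6) - 446)/(-238 + ((125 + 102) - 147)) = ((18 + 36) - 446)/(-238 + (227 - 147)) = (54 - 446)/(-238 + 80) = -392/(-158) = -392*(-1/158) = 196/79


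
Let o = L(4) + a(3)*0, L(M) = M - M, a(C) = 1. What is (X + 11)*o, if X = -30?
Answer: 0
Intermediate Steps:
L(M) = 0
o = 0 (o = 0 + 1*0 = 0 + 0 = 0)
(X + 11)*o = (-30 + 11)*0 = -19*0 = 0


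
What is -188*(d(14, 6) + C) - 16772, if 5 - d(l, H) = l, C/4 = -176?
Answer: 117272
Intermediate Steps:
C = -704 (C = 4*(-176) = -704)
d(l, H) = 5 - l
-188*(d(14, 6) + C) - 16772 = -188*((5 - 1*14) - 704) - 16772 = -188*((5 - 14) - 704) - 16772 = -188*(-9 - 704) - 16772 = -188*(-713) - 16772 = 134044 - 16772 = 117272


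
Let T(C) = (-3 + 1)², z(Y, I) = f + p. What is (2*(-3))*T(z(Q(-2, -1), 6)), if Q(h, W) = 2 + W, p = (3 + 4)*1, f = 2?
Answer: -24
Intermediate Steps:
p = 7 (p = 7*1 = 7)
z(Y, I) = 9 (z(Y, I) = 2 + 7 = 9)
T(C) = 4 (T(C) = (-2)² = 4)
(2*(-3))*T(z(Q(-2, -1), 6)) = (2*(-3))*4 = -6*4 = -24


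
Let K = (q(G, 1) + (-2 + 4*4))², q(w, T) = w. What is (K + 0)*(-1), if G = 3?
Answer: -289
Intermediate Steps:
K = 289 (K = (3 + (-2 + 4*4))² = (3 + (-2 + 16))² = (3 + 14)² = 17² = 289)
(K + 0)*(-1) = (289 + 0)*(-1) = 289*(-1) = -289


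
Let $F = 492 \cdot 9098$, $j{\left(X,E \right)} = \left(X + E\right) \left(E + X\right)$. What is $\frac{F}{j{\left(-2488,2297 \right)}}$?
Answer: $\frac{4476216}{36481} \approx 122.7$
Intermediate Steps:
$j{\left(X,E \right)} = \left(E + X\right)^{2}$ ($j{\left(X,E \right)} = \left(E + X\right) \left(E + X\right) = \left(E + X\right)^{2}$)
$F = 4476216$
$\frac{F}{j{\left(-2488,2297 \right)}} = \frac{4476216}{\left(2297 - 2488\right)^{2}} = \frac{4476216}{\left(-191\right)^{2}} = \frac{4476216}{36481}$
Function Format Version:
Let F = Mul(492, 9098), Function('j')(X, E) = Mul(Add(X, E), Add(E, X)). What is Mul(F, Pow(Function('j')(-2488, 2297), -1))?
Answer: Rational(4476216, 36481) ≈ 122.70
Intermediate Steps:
Function('j')(X, E) = Pow(Add(E, X), 2) (Function('j')(X, E) = Mul(Add(E, X), Add(E, X)) = Pow(Add(E, X), 2))
F = 4476216
Mul(F, Pow(Function('j')(-2488, 2297), -1)) = Mul(4476216, Pow(Pow(Add(2297, -2488), 2), -1)) = Mul(4476216, Pow(Pow(-191, 2), -1)) = Mul(4476216, Pow(36481, -1)) = Mul(4476216, Rational(1, 36481)) = Rational(4476216, 36481)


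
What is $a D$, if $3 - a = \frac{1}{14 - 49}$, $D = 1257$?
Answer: $\frac{133242}{35} \approx 3806.9$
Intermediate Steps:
$a = \frac{106}{35}$ ($a = 3 - \frac{1}{14 - 49} = 3 - \frac{1}{-35} = 3 - - \frac{1}{35} = 3 + \frac{1}{35} = \frac{106}{35} \approx 3.0286$)
$a D = \frac{106}{35} \cdot 1257 = \frac{133242}{35}$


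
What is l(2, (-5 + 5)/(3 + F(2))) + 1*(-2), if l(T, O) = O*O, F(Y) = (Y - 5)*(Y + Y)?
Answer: -2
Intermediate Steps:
F(Y) = 2*Y*(-5 + Y) (F(Y) = (-5 + Y)*(2*Y) = 2*Y*(-5 + Y))
l(T, O) = O**2
l(2, (-5 + 5)/(3 + F(2))) + 1*(-2) = ((-5 + 5)/(3 + 2*2*(-5 + 2)))**2 + 1*(-2) = (0/(3 + 2*2*(-3)))**2 - 2 = (0/(3 - 12))**2 - 2 = (0/(-9))**2 - 2 = (0*(-1/9))**2 - 2 = 0**2 - 2 = 0 - 2 = -2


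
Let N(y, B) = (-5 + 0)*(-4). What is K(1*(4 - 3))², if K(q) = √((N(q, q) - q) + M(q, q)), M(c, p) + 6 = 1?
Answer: 14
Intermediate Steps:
N(y, B) = 20 (N(y, B) = -5*(-4) = 20)
M(c, p) = -5 (M(c, p) = -6 + 1 = -5)
K(q) = √(15 - q) (K(q) = √((20 - q) - 5) = √(15 - q))
K(1*(4 - 3))² = (√(15 - (4 - 3)))² = (√(15 - 1))² = (√14)² = 14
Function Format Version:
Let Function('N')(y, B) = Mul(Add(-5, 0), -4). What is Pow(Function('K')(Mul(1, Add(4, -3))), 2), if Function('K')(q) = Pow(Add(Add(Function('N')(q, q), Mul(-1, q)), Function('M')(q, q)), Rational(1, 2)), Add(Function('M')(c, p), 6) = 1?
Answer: 14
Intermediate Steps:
Function('N')(y, B) = 20 (Function('N')(y, B) = Mul(-5, -4) = 20)
Function('M')(c, p) = -5 (Function('M')(c, p) = Add(-6, 1) = -5)
Function('K')(q) = Pow(Add(15, Mul(-1, q)), Rational(1, 2)) (Function('K')(q) = Pow(Add(Add(20, Mul(-1, q)), -5), Rational(1, 2)) = Pow(Add(15, Mul(-1, q)), Rational(1, 2)))
Pow(Function('K')(Mul(1, Add(4, -3))), 2) = Pow(Pow(Add(15, Mul(-1, Mul(1, Add(4, -3)))), Rational(1, 2)), 2) = Pow(Pow(Add(15, Mul(-1, Mul(1, 1))), Rational(1, 2)), 2) = Pow(Pow(Add(15, Mul(-1, 1)), Rational(1, 2)), 2) = Pow(Pow(Add(15, -1), Rational(1, 2)), 2) = Pow(Pow(14, Rational(1, 2)), 2) = 14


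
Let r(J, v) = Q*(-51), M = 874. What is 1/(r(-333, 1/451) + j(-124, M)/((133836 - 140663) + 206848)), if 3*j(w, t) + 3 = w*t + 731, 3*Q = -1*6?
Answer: 600063/61098778 ≈ 0.0098212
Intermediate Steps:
Q = -2 (Q = (-1*6)/3 = (⅓)*(-6) = -2)
j(w, t) = 728/3 + t*w/3 (j(w, t) = -1 + (w*t + 731)/3 = -1 + (t*w + 731)/3 = -1 + (731 + t*w)/3 = -1 + (731/3 + t*w/3) = 728/3 + t*w/3)
r(J, v) = 102 (r(J, v) = -2*(-51) = 102)
1/(r(-333, 1/451) + j(-124, M)/((133836 - 140663) + 206848)) = 1/(102 + (728/3 + (⅓)*874*(-124))/((133836 - 140663) + 206848)) = 1/(102 + (728/3 - 108376/3)/(-6827 + 206848)) = 1/(102 - 107648/3/200021) = 1/(102 - 107648/3*1/200021) = 1/(102 - 107648/600063) = 1/(61098778/600063) = 600063/61098778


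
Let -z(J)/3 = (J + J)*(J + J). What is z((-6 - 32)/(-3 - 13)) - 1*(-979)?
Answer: 14581/16 ≈ 911.31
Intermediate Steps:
z(J) = -12*J² (z(J) = -3*(J + J)*(J + J) = -3*2*J*2*J = -12*J²)
z((-6 - 32)/(-3 - 13)) - 1*(-979) = -12*(-6 - 32)²/(-3 - 13)² - 1*(-979) = -12*(-38/(-16))² + 979 = -12*(-38*(-1/16))² + 979 = -12*(19/8)² + 979 = -12*361/64 + 979 = -1083/16 + 979 = 14581/16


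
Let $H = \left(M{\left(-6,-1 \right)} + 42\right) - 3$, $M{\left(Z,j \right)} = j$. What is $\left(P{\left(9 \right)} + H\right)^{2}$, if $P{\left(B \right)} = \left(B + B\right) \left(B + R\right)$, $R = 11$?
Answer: $158404$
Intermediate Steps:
$P{\left(B \right)} = 2 B \left(11 + B\right)$ ($P{\left(B \right)} = \left(B + B\right) \left(B + 11\right) = 2 B \left(11 + B\right)$)
$H = 38$ ($H = \left(-1 + 42\right) - 3 = 41 - 3 = 38$)
$\left(P{\left(9 \right)} + H\right)^{2} = \left(2 \cdot 9 \left(11 + 9\right) + 38\right)^{2} = \left(2 \cdot 9 \cdot 20 + 38\right)^{2} = \left(360 + 38\right)^{2} = 398^{2} = 158404$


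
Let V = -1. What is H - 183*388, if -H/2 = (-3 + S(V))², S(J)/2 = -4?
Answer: -71246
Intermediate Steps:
S(J) = -8 (S(J) = 2*(-4) = -8)
H = -242 (H = -2*(-3 - 8)² = -2*(-11)² = -2*121 = -242)
H - 183*388 = -242 - 183*388 = -242 - 71004 = -71246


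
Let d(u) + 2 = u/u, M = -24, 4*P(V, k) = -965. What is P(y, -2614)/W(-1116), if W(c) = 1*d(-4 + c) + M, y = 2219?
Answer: 193/20 ≈ 9.6500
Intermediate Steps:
P(V, k) = -965/4 (P(V, k) = (¼)*(-965) = -965/4)
d(u) = -1 (d(u) = -2 + u/u = -2 + 1 = -1)
W(c) = -25 (W(c) = 1*(-1) - 24 = -1 - 24 = -25)
P(y, -2614)/W(-1116) = -965/4/(-25) = -965/4*(-1/25) = 193/20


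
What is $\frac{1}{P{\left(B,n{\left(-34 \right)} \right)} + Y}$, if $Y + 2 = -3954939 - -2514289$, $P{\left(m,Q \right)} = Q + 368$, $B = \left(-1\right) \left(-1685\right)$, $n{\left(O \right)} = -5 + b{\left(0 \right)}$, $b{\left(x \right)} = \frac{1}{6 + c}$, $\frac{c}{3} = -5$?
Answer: $- \frac{9}{12962602} \approx -6.943 \cdot 10^{-7}$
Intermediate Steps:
$c = -15$ ($c = 3 \left(-5\right) = -15$)
$b{\left(x \right)} = - \frac{1}{9}$ ($b{\left(x \right)} = \frac{1}{6 - 15} = \frac{1}{-9} = - \frac{1}{9}$)
$n{\left(O \right)} = - \frac{46}{9}$ ($n{\left(O \right)} = -5 - \frac{1}{9} = - \frac{46}{9}$)
$B = 1685$
$P{\left(m,Q \right)} = 368 + Q$
$Y = -1440652$ ($Y = -2 - 1440650 = -1440652$)
$\frac{1}{P{\left(B,n{\left(-34 \right)} \right)} + Y} = \frac{1}{\left(368 - \frac{46}{9}\right) - 1440652} = \frac{1}{\frac{3266}{9} - 1440652} = \frac{1}{- \frac{12962602}{9}} = - \frac{9}{12962602}$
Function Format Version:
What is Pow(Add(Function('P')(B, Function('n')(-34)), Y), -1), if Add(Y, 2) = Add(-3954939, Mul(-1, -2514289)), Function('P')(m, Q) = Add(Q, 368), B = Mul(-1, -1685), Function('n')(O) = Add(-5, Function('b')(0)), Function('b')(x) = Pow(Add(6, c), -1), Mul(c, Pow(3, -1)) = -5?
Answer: Rational(-9, 12962602) ≈ -6.9430e-7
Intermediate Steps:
c = -15 (c = Mul(3, -5) = -15)
Function('b')(x) = Rational(-1, 9) (Function('b')(x) = Pow(Add(6, -15), -1) = Pow(-9, -1) = Rational(-1, 9))
Function('n')(O) = Rational(-46, 9) (Function('n')(O) = Add(-5, Rational(-1, 9)) = Rational(-46, 9))
B = 1685
Function('P')(m, Q) = Add(368, Q)
Y = -1440652 (Y = Add(-2, Add(-3954939, Mul(-1, -2514289))) = Add(-2, Add(-3954939, 2514289)) = Add(-2, -1440650) = -1440652)
Pow(Add(Function('P')(B, Function('n')(-34)), Y), -1) = Pow(Add(Add(368, Rational(-46, 9)), -1440652), -1) = Pow(Add(Rational(3266, 9), -1440652), -1) = Pow(Rational(-12962602, 9), -1) = Rational(-9, 12962602)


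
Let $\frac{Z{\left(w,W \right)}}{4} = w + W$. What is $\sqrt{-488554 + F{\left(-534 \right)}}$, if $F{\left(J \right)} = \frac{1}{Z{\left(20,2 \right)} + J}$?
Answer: $\frac{3 i \sqrt{10797911990}}{446} \approx 698.97 i$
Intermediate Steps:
$Z{\left(w,W \right)} = 4 W + 4 w$ ($Z{\left(w,W \right)} = 4 \left(w + W\right) = 4 \left(W + w\right) = 4 W + 4 w$)
$F{\left(J \right)} = \frac{1}{88 + J}$ ($F{\left(J \right)} = \frac{1}{\left(4 \cdot 2 + 4 \cdot 20\right) + J} = \frac{1}{\left(8 + 80\right) + J} = \frac{1}{88 + J}$)
$\sqrt{-488554 + F{\left(-534 \right)}} = \sqrt{-488554 + \frac{1}{88 - 534}} = \sqrt{-488554 + \frac{1}{-446}} = \sqrt{-488554 - \frac{1}{446}} = \sqrt{- \frac{217895085}{446}} = \frac{3 i \sqrt{10797911990}}{446}$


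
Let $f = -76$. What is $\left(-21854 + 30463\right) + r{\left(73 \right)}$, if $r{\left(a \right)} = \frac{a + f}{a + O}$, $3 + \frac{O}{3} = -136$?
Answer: $\frac{2961499}{344} \approx 8609.0$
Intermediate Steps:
$O = -417$ ($O = -9 + 3 \left(-136\right) = -9 - 408 = -417$)
$r{\left(a \right)} = \frac{-76 + a}{-417 + a}$ ($r{\left(a \right)} = \frac{a - 76}{a - 417} = \frac{-76 + a}{-417 + a}$)
$\left(-21854 + 30463\right) + r{\left(73 \right)} = \left(-21854 + 30463\right) + \frac{-76 + 73}{-417 + 73} = 8609 + \frac{1}{-344} \left(-3\right) = 8609 - - \frac{3}{344} = 8609 + \frac{3}{344} = \frac{2961499}{344}$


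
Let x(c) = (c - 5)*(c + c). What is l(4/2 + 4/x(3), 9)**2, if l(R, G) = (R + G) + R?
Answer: 1369/9 ≈ 152.11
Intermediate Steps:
x(c) = 2*c*(-5 + c) (x(c) = (-5 + c)*(2*c) = 2*c*(-5 + c))
l(R, G) = G + 2*R (l(R, G) = (G + R) + R = G + 2*R)
l(4/2 + 4/x(3), 9)**2 = (9 + 2*(4/2 + 4/((2*3*(-5 + 3)))))**2 = (9 + 2*(4*(1/2) + 4/((2*3*(-2)))))**2 = (9 + 2*(2 + 4/(-12)))**2 = (9 + 2*(2 + 4*(-1/12)))**2 = (9 + 2*(2 - 1/3))**2 = (9 + 2*(5/3))**2 = (9 + 10/3)**2 = (37/3)**2 = 1369/9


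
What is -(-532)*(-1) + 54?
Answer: -478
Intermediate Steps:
-(-532)*(-1) + 54 = -38*14 + 54 = -532 + 54 = -478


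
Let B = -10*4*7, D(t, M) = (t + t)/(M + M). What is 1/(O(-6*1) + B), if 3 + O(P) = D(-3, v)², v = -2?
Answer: -4/1123 ≈ -0.0035619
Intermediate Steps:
D(t, M) = t/M (D(t, M) = (2*t)/((2*M)) = (2*t)*(1/(2*M)) = t/M)
O(P) = -¾ (O(P) = -3 + (-3/(-2))² = -3 + (-3*(-½))² = -3 + (3/2)² = -3 + 9/4 = -¾)
B = -280 (B = -40*7 = -280)
1/(O(-6*1) + B) = 1/(-¾ - 280) = 1/(-1123/4) = -4/1123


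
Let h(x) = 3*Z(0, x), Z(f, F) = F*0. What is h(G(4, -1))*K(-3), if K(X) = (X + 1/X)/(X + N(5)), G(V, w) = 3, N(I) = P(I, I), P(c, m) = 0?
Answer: 0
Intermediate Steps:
N(I) = 0
Z(f, F) = 0
K(X) = (X + 1/X)/X (K(X) = (X + 1/X)/(X + 0) = (X + 1/X)/X)
h(x) = 0 (h(x) = 3*0 = 0)
h(G(4, -1))*K(-3) = 0*(1 + (-3)⁻²) = 0*(1 + ⅑) = 0*(10/9) = 0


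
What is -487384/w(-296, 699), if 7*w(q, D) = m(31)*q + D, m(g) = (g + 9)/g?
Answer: -105762328/9829 ≈ -10760.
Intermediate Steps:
m(g) = (9 + g)/g
w(q, D) = D/7 + 40*q/217 (w(q, D) = (((9 + 31)/31)*q + D)/7 = (((1/31)*40)*q + D)/7 = (40*q/31 + D)/7 = (D + 40*q/31)/7 = D/7 + 40*q/217)
-487384/w(-296, 699) = -487384/((1/7)*699 + (40/217)*(-296)) = -487384/(699/7 - 11840/217) = -487384/9829/217 = -487384*217/9829 = -105762328/9829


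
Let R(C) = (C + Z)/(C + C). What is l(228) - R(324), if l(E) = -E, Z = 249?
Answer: -49439/216 ≈ -228.88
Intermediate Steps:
R(C) = (249 + C)/(2*C) (R(C) = (C + 249)/(C + C) = (249 + C)/((2*C)) = (249 + C)*(1/(2*C)) = (249 + C)/(2*C))
l(228) - R(324) = -1*228 - (249 + 324)/(2*324) = -228 - 573/(2*324) = -228 - 1*191/216 = -228 - 191/216 = -49439/216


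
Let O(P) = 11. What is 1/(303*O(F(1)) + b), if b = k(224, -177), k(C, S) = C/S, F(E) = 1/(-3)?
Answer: 177/589717 ≈ 0.00030014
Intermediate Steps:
F(E) = -⅓
b = -224/177 (b = 224/(-177) = 224*(-1/177) = -224/177 ≈ -1.2655)
1/(303*O(F(1)) + b) = 1/(303*11 - 224/177) = 1/(3333 - 224/177) = 1/(589717/177) = 177/589717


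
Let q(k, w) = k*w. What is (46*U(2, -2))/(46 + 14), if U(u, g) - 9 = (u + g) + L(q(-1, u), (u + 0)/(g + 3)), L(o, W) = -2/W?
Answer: 92/15 ≈ 6.1333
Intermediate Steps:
U(u, g) = 9 + g + u - 2*(3 + g)/u (U(u, g) = 9 + ((u + g) - 2*(g + 3)/(u + 0)) = 9 + ((g + u) - 2*(3 + g)/u) = 9 + (g + u - 2*(3 + g)/u) = 9 + g + u - 2*(3 + g)/u)
(46*U(2, -2))/(46 + 14) = (46*((-6 - 2*(-2) + 2*(9 - 2 + 2))/2))/(46 + 14) = (46*((-6 + 4 + 2*9)/2))/60 = (46*((-6 + 4 + 18)/2))*(1/60) = (46*((½)*16))*(1/60) = (46*8)*(1/60) = 368*(1/60) = 92/15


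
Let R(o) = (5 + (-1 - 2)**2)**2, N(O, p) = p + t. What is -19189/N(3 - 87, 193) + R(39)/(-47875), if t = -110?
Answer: -918689643/3973625 ≈ -231.20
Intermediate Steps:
N(O, p) = -110 + p (N(O, p) = p - 110 = -110 + p)
R(o) = 196 (R(o) = (5 + (-3)**2)**2 = (5 + 9)**2 = 14**2 = 196)
-19189/N(3 - 87, 193) + R(39)/(-47875) = -19189/(-110 + 193) + 196/(-47875) = -19189/83 + 196*(-1/47875) = -19189*1/83 - 196/47875 = -19189/83 - 196/47875 = -918689643/3973625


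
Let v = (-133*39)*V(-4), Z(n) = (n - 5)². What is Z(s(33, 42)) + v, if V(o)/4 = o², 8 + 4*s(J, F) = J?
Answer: -5311463/16 ≈ -3.3197e+5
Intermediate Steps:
s(J, F) = -2 + J/4
V(o) = 4*o²
Z(n) = (-5 + n)²
v = -331968 (v = (-133*39)*(4*(-4)²) = -20748*16 = -5187*64 = -331968)
Z(s(33, 42)) + v = (-5 + (-2 + (¼)*33))² - 331968 = (-5 + (-2 + 33/4))² - 331968 = (-5 + 25/4)² - 331968 = (5/4)² - 331968 = 25/16 - 331968 = -5311463/16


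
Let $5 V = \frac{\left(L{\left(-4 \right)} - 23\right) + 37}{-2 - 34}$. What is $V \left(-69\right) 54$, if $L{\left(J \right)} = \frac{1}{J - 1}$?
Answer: $\frac{14283}{50} \approx 285.66$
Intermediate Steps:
$L{\left(J \right)} = \frac{1}{-1 + J}$
$V = - \frac{23}{300}$ ($V = \frac{\left(\left(\frac{1}{-1 - 4} - 23\right) + 37\right) \frac{1}{-2 - 34}}{5} = \frac{\left(\left(\frac{1}{-5} - 23\right) + 37\right) \frac{1}{-36}}{5} = \frac{\left(\left(- \frac{1}{5} - 23\right) + 37\right) \left(- \frac{1}{36}\right)}{5} = \frac{\left(- \frac{116}{5} + 37\right) \left(- \frac{1}{36}\right)}{5} = \frac{\frac{69}{5} \left(- \frac{1}{36}\right)}{5} = \frac{1}{5} \left(- \frac{23}{60}\right) = - \frac{23}{300} \approx -0.076667$)
$V \left(-69\right) 54 = \left(- \frac{23}{300}\right) \left(-69\right) 54 = \frac{529}{100} \cdot 54 = \frac{14283}{50}$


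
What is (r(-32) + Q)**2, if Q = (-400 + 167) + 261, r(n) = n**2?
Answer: 1106704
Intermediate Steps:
Q = 28 (Q = -233 + 261 = 28)
(r(-32) + Q)**2 = ((-32)**2 + 28)**2 = (1024 + 28)**2 = 1052**2 = 1106704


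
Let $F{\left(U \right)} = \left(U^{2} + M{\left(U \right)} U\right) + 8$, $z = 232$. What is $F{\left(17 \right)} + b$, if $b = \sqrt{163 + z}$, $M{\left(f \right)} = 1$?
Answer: $314 + \sqrt{395} \approx 333.87$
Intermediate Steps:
$F{\left(U \right)} = 8 + U + U^{2}$ ($F{\left(U \right)} = \left(U^{2} + 1 U\right) + 8 = \left(U^{2} + U\right) + 8 = \left(U + U^{2}\right) + 8 = 8 + U + U^{2}$)
$b = \sqrt{395}$ ($b = \sqrt{163 + 232} = \sqrt{395} \approx 19.875$)
$F{\left(17 \right)} + b = \left(8 + 17 + 17^{2}\right) + \sqrt{395} = \left(8 + 17 + 289\right) + \sqrt{395} = 314 + \sqrt{395}$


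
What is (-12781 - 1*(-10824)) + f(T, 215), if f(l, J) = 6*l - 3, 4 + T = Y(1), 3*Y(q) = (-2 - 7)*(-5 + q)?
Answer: -1912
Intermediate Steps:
Y(q) = 15 - 3*q (Y(q) = ((-2 - 7)*(-5 + q))/3 = (-9*(-5 + q))/3 = (45 - 9*q)/3 = 15 - 3*q)
T = 8 (T = -4 + (15 - 3*1) = -4 + (15 - 3) = -4 + 12 = 8)
f(l, J) = -3 + 6*l
(-12781 - 1*(-10824)) + f(T, 215) = (-12781 - 1*(-10824)) + (-3 + 6*8) = (-12781 + 10824) + (-3 + 48) = -1957 + 45 = -1912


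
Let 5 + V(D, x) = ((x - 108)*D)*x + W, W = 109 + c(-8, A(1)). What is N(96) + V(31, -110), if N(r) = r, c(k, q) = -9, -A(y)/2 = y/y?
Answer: 743571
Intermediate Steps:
A(y) = -2 (A(y) = -2*y/y = -2*1 = -2)
W = 100 (W = 109 - 9 = 100)
V(D, x) = 95 + D*x*(-108 + x) (V(D, x) = -5 + (((x - 108)*D)*x + 100) = -5 + (((-108 + x)*D)*x + 100) = -5 + ((D*(-108 + x))*x + 100) = -5 + (D*x*(-108 + x) + 100) = -5 + (100 + D*x*(-108 + x)) = 95 + D*x*(-108 + x))
N(96) + V(31, -110) = 96 + (95 + 31*(-110)**2 - 108*31*(-110)) = 96 + (95 + 31*12100 + 368280) = 96 + (95 + 375100 + 368280) = 96 + 743475 = 743571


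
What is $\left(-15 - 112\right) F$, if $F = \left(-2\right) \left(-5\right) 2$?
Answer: $-2540$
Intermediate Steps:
$F = 20$ ($F = 10 \cdot 2 = 20$)
$\left(-15 - 112\right) F = \left(-15 - 112\right) 20 = \left(-127\right) 20 = -2540$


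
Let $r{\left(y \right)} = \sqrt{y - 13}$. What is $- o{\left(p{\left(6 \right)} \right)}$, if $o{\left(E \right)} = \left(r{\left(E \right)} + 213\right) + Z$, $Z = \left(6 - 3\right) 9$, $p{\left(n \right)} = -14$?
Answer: $-240 - 3 i \sqrt{3} \approx -240.0 - 5.1962 i$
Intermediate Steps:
$r{\left(y \right)} = \sqrt{-13 + y}$
$Z = 27$ ($Z = 3 \cdot 9 = 27$)
$o{\left(E \right)} = 240 + \sqrt{-13 + E}$ ($o{\left(E \right)} = \left(\sqrt{-13 + E} + 213\right) + 27 = \left(213 + \sqrt{-13 + E}\right) + 27 = 240 + \sqrt{-13 + E}$)
$- o{\left(p{\left(6 \right)} \right)} = - (240 + \sqrt{-13 - 14}) = - (240 + \sqrt{-27}) = - (240 + 3 i \sqrt{3}) = -240 - 3 i \sqrt{3}$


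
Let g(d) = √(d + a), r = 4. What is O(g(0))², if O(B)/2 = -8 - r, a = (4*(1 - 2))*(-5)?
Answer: 576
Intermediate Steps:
a = 20 (a = (4*(-1))*(-5) = -4*(-5) = 20)
g(d) = √(20 + d) (g(d) = √(d + 20) = √(20 + d))
O(B) = -24 (O(B) = 2*(-8 - 1*4) = 2*(-8 - 4) = 2*(-12) = -24)
O(g(0))² = (-24)² = 576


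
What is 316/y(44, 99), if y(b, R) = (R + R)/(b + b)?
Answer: 1264/9 ≈ 140.44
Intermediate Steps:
y(b, R) = R/b (y(b, R) = (2*R)/((2*b)) = (2*R)*(1/(2*b)) = R/b)
316/y(44, 99) = 316/((99/44)) = 316/((99*(1/44))) = 316/(9/4) = 316*(4/9) = 1264/9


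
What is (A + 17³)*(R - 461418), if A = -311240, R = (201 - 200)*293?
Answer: 141255037875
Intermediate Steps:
R = 293 (R = 1*293 = 293)
(A + 17³)*(R - 461418) = (-311240 + 17³)*(293 - 461418) = (-311240 + 4913)*(-461125) = -306327*(-461125) = 141255037875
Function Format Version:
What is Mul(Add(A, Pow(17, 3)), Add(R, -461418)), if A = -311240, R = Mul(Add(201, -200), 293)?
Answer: 141255037875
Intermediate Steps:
R = 293 (R = Mul(1, 293) = 293)
Mul(Add(A, Pow(17, 3)), Add(R, -461418)) = Mul(Add(-311240, Pow(17, 3)), Add(293, -461418)) = Mul(Add(-311240, 4913), -461125) = Mul(-306327, -461125) = 141255037875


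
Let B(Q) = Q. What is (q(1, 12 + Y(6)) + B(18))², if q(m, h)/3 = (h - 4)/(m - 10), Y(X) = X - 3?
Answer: 1849/9 ≈ 205.44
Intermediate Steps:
Y(X) = -3 + X
q(m, h) = 3*(-4 + h)/(-10 + m) (q(m, h) = 3*((h - 4)/(m - 10)) = 3*((-4 + h)/(-10 + m)) = 3*(-4 + h)/(-10 + m))
(q(1, 12 + Y(6)) + B(18))² = (3*(-4 + (12 + (-3 + 6)))/(-10 + 1) + 18)² = (3*(-4 + (12 + 3))/(-9) + 18)² = (3*(-⅑)*(-4 + 15) + 18)² = (3*(-⅑)*11 + 18)² = (-11/3 + 18)² = (43/3)² = 1849/9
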